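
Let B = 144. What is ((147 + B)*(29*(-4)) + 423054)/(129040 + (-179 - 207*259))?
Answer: 194649/37624 ≈ 5.1735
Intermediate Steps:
((147 + B)*(29*(-4)) + 423054)/(129040 + (-179 - 207*259)) = ((147 + 144)*(29*(-4)) + 423054)/(129040 + (-179 - 207*259)) = (291*(-116) + 423054)/(129040 + (-179 - 53613)) = (-33756 + 423054)/(129040 - 53792) = 389298/75248 = 389298*(1/75248) = 194649/37624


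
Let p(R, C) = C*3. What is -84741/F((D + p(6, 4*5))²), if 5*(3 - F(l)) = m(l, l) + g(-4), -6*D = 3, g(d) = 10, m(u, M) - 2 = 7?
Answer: 423705/4 ≈ 1.0593e+5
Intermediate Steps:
m(u, M) = 9 (m(u, M) = 2 + 7 = 9)
D = -½ (D = -⅙*3 = -½ ≈ -0.50000)
p(R, C) = 3*C
F(l) = -⅘ (F(l) = 3 - (9 + 10)/5 = 3 - ⅕*19 = 3 - 19/5 = -⅘)
-84741/F((D + p(6, 4*5))²) = -84741/(-⅘) = -84741*(-5/4) = 423705/4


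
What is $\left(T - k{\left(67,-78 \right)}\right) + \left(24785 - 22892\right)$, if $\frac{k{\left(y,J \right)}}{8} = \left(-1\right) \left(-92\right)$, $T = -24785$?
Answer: $-23628$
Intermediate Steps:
$k{\left(y,J \right)} = 736$ ($k{\left(y,J \right)} = 8 \left(\left(-1\right) \left(-92\right)\right) = 8 \cdot 92 = 736$)
$\left(T - k{\left(67,-78 \right)}\right) + \left(24785 - 22892\right) = \left(-24785 - 736\right) + \left(24785 - 22892\right) = -25521 + 1893 = -23628$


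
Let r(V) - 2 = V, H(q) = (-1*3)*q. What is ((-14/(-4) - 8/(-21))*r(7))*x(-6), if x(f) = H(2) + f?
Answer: -2934/7 ≈ -419.14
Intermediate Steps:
H(q) = -3*q
x(f) = -6 + f (x(f) = -3*2 + f = -6 + f)
r(V) = 2 + V
((-14/(-4) - 8/(-21))*r(7))*x(-6) = ((-14/(-4) - 8/(-21))*(2 + 7))*(-6 - 6) = ((-14*(-¼) - 8*(-1/21))*9)*(-12) = ((7/2 + 8/21)*9)*(-12) = ((163/42)*9)*(-12) = (489/14)*(-12) = -2934/7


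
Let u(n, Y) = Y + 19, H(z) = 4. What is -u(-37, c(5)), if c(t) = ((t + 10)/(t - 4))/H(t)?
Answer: -91/4 ≈ -22.750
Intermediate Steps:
c(t) = (10 + t)/(4*(-4 + t)) (c(t) = ((t + 10)/(t - 4))/4 = ((10 + t)/(-4 + t))*(¼) = (10 + t)/(4*(-4 + t)))
u(n, Y) = 19 + Y
-u(-37, c(5)) = -(19 + (10 + 5)/(4*(-4 + 5))) = -(19 + (¼)*15/1) = -(19 + (¼)*1*15) = -(19 + 15/4) = -1*91/4 = -91/4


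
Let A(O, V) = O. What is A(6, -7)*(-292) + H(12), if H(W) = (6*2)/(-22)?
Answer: -19278/11 ≈ -1752.5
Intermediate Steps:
H(W) = -6/11 (H(W) = 12*(-1/22) = -6/11)
A(6, -7)*(-292) + H(12) = 6*(-292) - 6/11 = -1752 - 6/11 = -19278/11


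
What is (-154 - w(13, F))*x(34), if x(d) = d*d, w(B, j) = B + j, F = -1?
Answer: -191896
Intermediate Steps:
x(d) = d²
(-154 - w(13, F))*x(34) = (-154 - (13 - 1))*34² = (-154 - 1*12)*1156 = (-154 - 12)*1156 = -166*1156 = -191896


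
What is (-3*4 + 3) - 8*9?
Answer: -81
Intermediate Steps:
(-3*4 + 3) - 8*9 = (-12 + 3) - 72 = -9 - 72 = -81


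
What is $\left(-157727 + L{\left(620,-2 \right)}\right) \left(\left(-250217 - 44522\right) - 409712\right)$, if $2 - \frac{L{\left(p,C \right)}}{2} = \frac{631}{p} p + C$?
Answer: $111994324431$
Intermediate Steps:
$L{\left(p,C \right)} = -1258 - 2 C$ ($L{\left(p,C \right)} = 4 - 2 \left(\frac{631}{p} p + C\right) = 4 - 2 \left(631 + C\right) = 4 - \left(1262 + 2 C\right) = -1258 - 2 C$)
$\left(-157727 + L{\left(620,-2 \right)}\right) \left(\left(-250217 - 44522\right) - 409712\right) = \left(-157727 - 1254\right) \left(\left(-250217 - 44522\right) - 409712\right) = \left(-157727 + \left(-1258 + 4\right)\right) \left(-294739 - 409712\right) = \left(-157727 - 1254\right) \left(-704451\right) = \left(-158981\right) \left(-704451\right) = 111994324431$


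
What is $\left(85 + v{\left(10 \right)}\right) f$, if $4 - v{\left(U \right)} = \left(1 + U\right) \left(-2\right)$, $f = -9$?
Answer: $-999$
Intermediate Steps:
$v{\left(U \right)} = 6 + 2 U$ ($v{\left(U \right)} = 4 - \left(1 + U\right) \left(-2\right) = 4 - \left(-2 - 2 U\right) = 4 + \left(2 + 2 U\right) = 6 + 2 U$)
$\left(85 + v{\left(10 \right)}\right) f = \left(85 + \left(6 + 2 \cdot 10\right)\right) \left(-9\right) = \left(85 + \left(6 + 20\right)\right) \left(-9\right) = \left(85 + 26\right) \left(-9\right) = 111 \left(-9\right) = -999$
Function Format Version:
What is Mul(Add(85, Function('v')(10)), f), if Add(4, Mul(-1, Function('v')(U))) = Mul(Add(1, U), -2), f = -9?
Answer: -999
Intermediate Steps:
Function('v')(U) = Add(6, Mul(2, U)) (Function('v')(U) = Add(4, Mul(-1, Mul(Add(1, U), -2))) = Add(4, Mul(-1, Add(-2, Mul(-2, U)))) = Add(4, Add(2, Mul(2, U))) = Add(6, Mul(2, U)))
Mul(Add(85, Function('v')(10)), f) = Mul(Add(85, Add(6, Mul(2, 10))), -9) = Mul(Add(85, Add(6, 20)), -9) = Mul(Add(85, 26), -9) = Mul(111, -9) = -999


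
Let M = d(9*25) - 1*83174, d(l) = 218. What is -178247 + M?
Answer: -261203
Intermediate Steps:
M = -82956 (M = 218 - 1*83174 = 218 - 83174 = -82956)
-178247 + M = -178247 - 82956 = -261203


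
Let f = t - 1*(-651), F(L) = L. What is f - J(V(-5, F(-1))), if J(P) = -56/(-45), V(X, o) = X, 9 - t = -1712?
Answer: 106684/45 ≈ 2370.8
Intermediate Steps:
t = 1721 (t = 9 - 1*(-1712) = 9 + 1712 = 1721)
J(P) = 56/45 (J(P) = -56*(-1/45) = 56/45)
f = 2372 (f = 1721 - 1*(-651) = 1721 + 651 = 2372)
f - J(V(-5, F(-1))) = 2372 - 1*56/45 = 2372 - 56/45 = 106684/45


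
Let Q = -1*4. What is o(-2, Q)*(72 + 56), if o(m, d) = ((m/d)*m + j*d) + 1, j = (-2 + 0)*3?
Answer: 3072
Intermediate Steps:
Q = -4
j = -6 (j = -2*3 = -6)
o(m, d) = 1 - 6*d + m²/d (o(m, d) = ((m/d)*m - 6*d) + 1 = (m²/d - 6*d) + 1 = (-6*d + m²/d) + 1 = 1 - 6*d + m²/d)
o(-2, Q)*(72 + 56) = (1 - 6*(-4) + (-2)²/(-4))*(72 + 56) = (1 + 24 - ¼*4)*128 = (1 + 24 - 1)*128 = 24*128 = 3072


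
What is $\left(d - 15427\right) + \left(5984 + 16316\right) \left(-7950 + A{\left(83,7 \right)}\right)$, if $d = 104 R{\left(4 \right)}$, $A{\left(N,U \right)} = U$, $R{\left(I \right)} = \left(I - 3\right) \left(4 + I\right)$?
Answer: $-177143495$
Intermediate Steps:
$R{\left(I \right)} = \left(-3 + I\right) \left(4 + I\right)$
$d = 832$ ($d = 104 \left(-12 + 4 + 4^{2}\right) = 104 \left(-12 + 4 + 16\right) = 104 \cdot 8 = 832$)
$\left(d - 15427\right) + \left(5984 + 16316\right) \left(-7950 + A{\left(83,7 \right)}\right) = \left(832 - 15427\right) + \left(5984 + 16316\right) \left(-7950 + 7\right) = -14595 + 22300 \left(-7943\right) = -14595 - 177128900 = -177143495$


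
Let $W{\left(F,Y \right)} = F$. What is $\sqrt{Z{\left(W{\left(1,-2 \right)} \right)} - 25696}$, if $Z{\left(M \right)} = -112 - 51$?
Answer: $i \sqrt{25859} \approx 160.81 i$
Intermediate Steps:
$Z{\left(M \right)} = -163$
$\sqrt{Z{\left(W{\left(1,-2 \right)} \right)} - 25696} = \sqrt{-163 - 25696} = \sqrt{-25859} = i \sqrt{25859}$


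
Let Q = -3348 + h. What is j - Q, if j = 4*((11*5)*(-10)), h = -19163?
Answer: 20311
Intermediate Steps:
j = -2200 (j = 4*(55*(-10)) = 4*(-550) = -2200)
Q = -22511 (Q = -3348 - 19163 = -22511)
j - Q = -2200 - 1*(-22511) = -2200 + 22511 = 20311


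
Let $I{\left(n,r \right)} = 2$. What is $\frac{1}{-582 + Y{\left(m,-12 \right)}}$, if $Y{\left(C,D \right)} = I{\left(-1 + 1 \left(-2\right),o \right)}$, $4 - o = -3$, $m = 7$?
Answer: $- \frac{1}{580} \approx -0.0017241$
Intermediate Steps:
$o = 7$ ($o = 4 - -3 = 4 + 3 = 7$)
$Y{\left(C,D \right)} = 2$
$\frac{1}{-582 + Y{\left(m,-12 \right)}} = \frac{1}{-582 + 2} = \frac{1}{-580} = - \frac{1}{580}$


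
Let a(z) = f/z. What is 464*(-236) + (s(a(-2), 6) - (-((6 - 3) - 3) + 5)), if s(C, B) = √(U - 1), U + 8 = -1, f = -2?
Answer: -109509 + I*√10 ≈ -1.0951e+5 + 3.1623*I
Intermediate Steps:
U = -9 (U = -8 - 1 = -9)
a(z) = -2/z
s(C, B) = I*√10 (s(C, B) = √(-9 - 1) = √(-10) = I*√10)
464*(-236) + (s(a(-2), 6) - (-((6 - 3) - 3) + 5)) = 464*(-236) + (I*√10 - (-((6 - 3) - 3) + 5)) = -109504 + (I*√10 - (-(3 - 3) + 5)) = -109504 + (I*√10 - (-1*0 + 5)) = -109504 + (I*√10 - (0 + 5)) = -109504 + (I*√10 - 1*5) = -109504 + (I*√10 - 5) = -109504 + (-5 + I*√10) = -109509 + I*√10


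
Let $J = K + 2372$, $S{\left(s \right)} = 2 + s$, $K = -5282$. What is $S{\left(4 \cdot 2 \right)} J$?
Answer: $-29100$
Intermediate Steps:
$J = -2910$ ($J = -5282 + 2372 = -2910$)
$S{\left(4 \cdot 2 \right)} J = \left(2 + 4 \cdot 2\right) \left(-2910\right) = \left(2 + 8\right) \left(-2910\right) = 10 \left(-2910\right) = -29100$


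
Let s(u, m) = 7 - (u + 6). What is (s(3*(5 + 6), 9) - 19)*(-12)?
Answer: 612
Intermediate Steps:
s(u, m) = 1 - u (s(u, m) = 7 - (6 + u) = 7 + (-6 - u) = 1 - u)
(s(3*(5 + 6), 9) - 19)*(-12) = ((1 - 3*(5 + 6)) - 19)*(-12) = ((1 - 3*11) - 19)*(-12) = ((1 - 1*33) - 19)*(-12) = ((1 - 33) - 19)*(-12) = (-32 - 19)*(-12) = -51*(-12) = 612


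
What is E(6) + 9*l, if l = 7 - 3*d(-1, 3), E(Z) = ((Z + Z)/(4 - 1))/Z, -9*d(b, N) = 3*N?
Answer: 272/3 ≈ 90.667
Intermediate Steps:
d(b, N) = -N/3
E(Z) = ⅔ (E(Z) = ((2*Z)/3)/Z = ((2*Z)*(⅓))/Z = (2*Z/3)/Z = ⅔)
l = 10 (l = 7 - (-1)*3 = 7 - 3*(-1) = 7 + 3 = 10)
E(6) + 9*l = ⅔ + 9*10 = ⅔ + 90 = 272/3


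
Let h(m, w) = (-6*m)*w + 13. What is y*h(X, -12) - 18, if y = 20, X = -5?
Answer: -6958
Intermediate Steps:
h(m, w) = 13 - 6*m*w (h(m, w) = -6*m*w + 13 = 13 - 6*m*w)
y*h(X, -12) - 18 = 20*(13 - 6*(-5)*(-12)) - 18 = 20*(13 - 360) - 18 = 20*(-347) - 18 = -6940 - 18 = -6958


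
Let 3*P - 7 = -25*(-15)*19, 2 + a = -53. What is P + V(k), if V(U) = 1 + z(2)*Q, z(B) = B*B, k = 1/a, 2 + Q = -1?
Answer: 7099/3 ≈ 2366.3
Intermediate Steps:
Q = -3 (Q = -2 - 1 = -3)
a = -55 (a = -2 - 53 = -55)
P = 7132/3 (P = 7/3 + (-25*(-15)*19)/3 = 7/3 + (375*19)/3 = 7/3 + (1/3)*7125 = 7/3 + 2375 = 7132/3 ≈ 2377.3)
k = -1/55 (k = 1/(-55) = -1/55 ≈ -0.018182)
z(B) = B**2
V(U) = -11 (V(U) = 1 + 2**2*(-3) = 1 + 4*(-3) = 1 - 12 = -11)
P + V(k) = 7132/3 - 11 = 7099/3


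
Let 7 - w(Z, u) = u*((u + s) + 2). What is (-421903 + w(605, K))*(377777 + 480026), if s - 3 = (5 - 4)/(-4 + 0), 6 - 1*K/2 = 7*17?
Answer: -809591897991/2 ≈ -4.0480e+11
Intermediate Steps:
K = -226 (K = 12 - 14*17 = 12 - 2*119 = 12 - 238 = -226)
s = 11/4 (s = 3 + (5 - 4)/(-4 + 0) = 3 + 1/(-4) = 3 + 1*(-1/4) = 3 - 1/4 = 11/4 ≈ 2.7500)
w(Z, u) = 7 - u*(19/4 + u) (w(Z, u) = 7 - u*((u + 11/4) + 2) = 7 - u*((11/4 + u) + 2) = 7 - u*(19/4 + u))
(-421903 + w(605, K))*(377777 + 480026) = (-421903 + (7 - 1*(-226)**2 - 19/4*(-226)))*(377777 + 480026) = (-421903 + (7 - 1*51076 + 2147/2))*857803 = (-421903 + (7 - 51076 + 2147/2))*857803 = (-421903 - 99991/2)*857803 = -943797/2*857803 = -809591897991/2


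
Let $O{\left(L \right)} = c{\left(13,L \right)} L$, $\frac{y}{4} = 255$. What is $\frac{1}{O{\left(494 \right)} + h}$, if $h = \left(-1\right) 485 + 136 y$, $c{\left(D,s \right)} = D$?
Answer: $\frac{1}{144657} \approx 6.9129 \cdot 10^{-6}$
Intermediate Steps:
$y = 1020$ ($y = 4 \cdot 255 = 1020$)
$O{\left(L \right)} = 13 L$
$h = 138235$ ($h = \left(-1\right) 485 + 136 \cdot 1020 = -485 + 138720 = 138235$)
$\frac{1}{O{\left(494 \right)} + h} = \frac{1}{13 \cdot 494 + 138235} = \frac{1}{6422 + 138235} = \frac{1}{144657}$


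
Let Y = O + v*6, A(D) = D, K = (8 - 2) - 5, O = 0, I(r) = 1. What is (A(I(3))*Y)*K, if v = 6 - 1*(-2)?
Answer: 48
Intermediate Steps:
K = 1 (K = 6 - 5 = 1)
v = 8 (v = 6 + 2 = 8)
Y = 48 (Y = 0 + 8*6 = 0 + 48 = 48)
(A(I(3))*Y)*K = (1*48)*1 = 48*1 = 48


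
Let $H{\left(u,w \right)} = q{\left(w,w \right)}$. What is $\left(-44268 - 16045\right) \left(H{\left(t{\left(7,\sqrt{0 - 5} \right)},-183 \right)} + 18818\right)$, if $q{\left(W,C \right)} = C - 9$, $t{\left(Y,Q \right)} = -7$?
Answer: $-1123389938$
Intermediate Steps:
$q{\left(W,C \right)} = -9 + C$
$H{\left(u,w \right)} = -9 + w$
$\left(-44268 - 16045\right) \left(H{\left(t{\left(7,\sqrt{0 - 5} \right)},-183 \right)} + 18818\right) = \left(-44268 - 16045\right) \left(\left(-9 - 183\right) + 18818\right) = - 60313 \left(-192 + 18818\right) = \left(-60313\right) 18626 = -1123389938$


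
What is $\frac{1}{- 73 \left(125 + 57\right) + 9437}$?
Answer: $- \frac{1}{3849} \approx -0.00025981$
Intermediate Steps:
$\frac{1}{- 73 \left(125 + 57\right) + 9437} = \frac{1}{\left(-73\right) 182 + 9437} = \frac{1}{-13286 + 9437} = \frac{1}{-3849} = - \frac{1}{3849}$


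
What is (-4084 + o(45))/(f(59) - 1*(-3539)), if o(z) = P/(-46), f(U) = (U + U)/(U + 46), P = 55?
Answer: -19731495/17098798 ≈ -1.1540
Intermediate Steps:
f(U) = 2*U/(46 + U) (f(U) = (2*U)/(46 + U) = 2*U/(46 + U))
o(z) = -55/46 (o(z) = 55/(-46) = 55*(-1/46) = -55/46)
(-4084 + o(45))/(f(59) - 1*(-3539)) = (-4084 - 55/46)/(2*59/(46 + 59) - 1*(-3539)) = -187919/(46*(2*59/105 + 3539)) = -187919/(46*(2*59*(1/105) + 3539)) = -187919/(46*(118/105 + 3539)) = -187919/(46*371713/105) = -187919/46*105/371713 = -19731495/17098798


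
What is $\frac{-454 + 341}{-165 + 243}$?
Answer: $- \frac{113}{78} \approx -1.4487$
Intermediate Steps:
$\frac{-454 + 341}{-165 + 243} = - \frac{113}{78}$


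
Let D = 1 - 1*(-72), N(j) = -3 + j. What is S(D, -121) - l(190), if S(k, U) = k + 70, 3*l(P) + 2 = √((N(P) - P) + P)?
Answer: 431/3 - √187/3 ≈ 139.11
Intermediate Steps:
D = 73 (D = 1 + 72 = 73)
l(P) = -⅔ + √(-3 + P)/3 (l(P) = -⅔ + √(((-3 + P) - P) + P)/3 = -⅔ + √(-3 + P)/3)
S(k, U) = 70 + k
S(D, -121) - l(190) = (70 + 73) - (-⅔ + √(-3 + 190)/3) = 143 - (-⅔ + √187/3) = 143 + (⅔ - √187/3) = 431/3 - √187/3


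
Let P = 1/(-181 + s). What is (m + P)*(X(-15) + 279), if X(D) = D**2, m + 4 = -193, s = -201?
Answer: -18964260/191 ≈ -99289.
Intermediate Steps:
m = -197 (m = -4 - 193 = -197)
P = -1/382 (P = 1/(-181 - 201) = 1/(-382) = -1/382 ≈ -0.0026178)
(m + P)*(X(-15) + 279) = (-197 - 1/382)*((-15)**2 + 279) = -75255*(225 + 279)/382 = -75255/382*504 = -18964260/191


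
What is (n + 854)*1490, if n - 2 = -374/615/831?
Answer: 130366437268/102213 ≈ 1.2754e+6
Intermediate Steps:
n = 1021756/511065 (n = 2 - 374/615/831 = 2 - 374*1/615*(1/831) = 2 - 374/615*1/831 = 2 - 374/511065 = 1021756/511065 ≈ 1.9993)
(n + 854)*1490 = (1021756/511065 + 854)*1490 = (437471266/511065)*1490 = 130366437268/102213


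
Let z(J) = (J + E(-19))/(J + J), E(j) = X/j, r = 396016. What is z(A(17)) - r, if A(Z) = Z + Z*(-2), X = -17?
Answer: -7524295/19 ≈ -3.9602e+5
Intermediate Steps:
A(Z) = -Z (A(Z) = Z - 2*Z = -Z)
E(j) = -17/j
z(J) = (17/19 + J)/(2*J) (z(J) = (J - 17/(-19))/(J + J) = (J - 17*(-1/19))/((2*J)) = (J + 17/19)*(1/(2*J)) = (17/19 + J)*(1/(2*J)) = (17/19 + J)/(2*J))
z(A(17)) - r = (17 + 19*(-1*17))/(38*((-1*17))) - 1*396016 = (1/38)*(17 + 19*(-17))/(-17) - 396016 = (1/38)*(-1/17)*(17 - 323) - 396016 = (1/38)*(-1/17)*(-306) - 396016 = 9/19 - 396016 = -7524295/19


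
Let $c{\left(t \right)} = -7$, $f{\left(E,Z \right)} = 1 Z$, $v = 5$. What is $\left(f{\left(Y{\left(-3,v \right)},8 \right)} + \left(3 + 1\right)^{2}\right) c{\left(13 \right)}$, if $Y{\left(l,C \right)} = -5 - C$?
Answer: $-168$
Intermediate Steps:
$f{\left(E,Z \right)} = Z$
$\left(f{\left(Y{\left(-3,v \right)},8 \right)} + \left(3 + 1\right)^{2}\right) c{\left(13 \right)} = \left(8 + \left(3 + 1\right)^{2}\right) \left(-7\right) = \left(8 + 4^{2}\right) \left(-7\right) = \left(8 + 16\right) \left(-7\right) = 24 \left(-7\right) = -168$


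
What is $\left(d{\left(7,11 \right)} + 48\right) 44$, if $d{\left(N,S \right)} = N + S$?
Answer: $2904$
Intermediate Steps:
$\left(d{\left(7,11 \right)} + 48\right) 44 = \left(\left(7 + 11\right) + 48\right) 44 = \left(18 + 48\right) 44 = 66 \cdot 44 = 2904$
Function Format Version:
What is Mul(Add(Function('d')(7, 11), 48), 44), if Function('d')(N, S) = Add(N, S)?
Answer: 2904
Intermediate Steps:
Mul(Add(Function('d')(7, 11), 48), 44) = Mul(Add(Add(7, 11), 48), 44) = Mul(Add(18, 48), 44) = Mul(66, 44) = 2904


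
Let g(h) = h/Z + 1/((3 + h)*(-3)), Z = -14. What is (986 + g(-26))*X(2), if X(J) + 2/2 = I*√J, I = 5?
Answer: -477142/483 + 2385710*√2/483 ≈ 5997.4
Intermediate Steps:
X(J) = -1 + 5*√J
g(h) = -1/(3*(3 + h)) - h/14 (g(h) = h/(-14) + 1/((3 + h)*(-3)) = h*(-1/14) - ⅓/(3 + h) = -h/14 - 1/(3*(3 + h)) = -1/(3*(3 + h)) - h/14)
(986 + g(-26))*X(2) = (986 + (-14 - 9*(-26) - 3*(-26)²)/(42*(3 - 26)))*(-1 + 5*√2) = (986 + (1/42)*(-14 + 234 - 3*676)/(-23))*(-1 + 5*√2) = (986 + (1/42)*(-1/23)*(-14 + 234 - 2028))*(-1 + 5*√2) = (986 + (1/42)*(-1/23)*(-1808))*(-1 + 5*√2) = (986 + 904/483)*(-1 + 5*√2) = 477142*(-1 + 5*√2)/483 = -477142/483 + 2385710*√2/483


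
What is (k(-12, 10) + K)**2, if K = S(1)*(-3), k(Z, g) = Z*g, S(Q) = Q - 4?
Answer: 12321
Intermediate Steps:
S(Q) = -4 + Q
K = 9 (K = (-4 + 1)*(-3) = -3*(-3) = 9)
(k(-12, 10) + K)**2 = (-12*10 + 9)**2 = (-120 + 9)**2 = (-111)**2 = 12321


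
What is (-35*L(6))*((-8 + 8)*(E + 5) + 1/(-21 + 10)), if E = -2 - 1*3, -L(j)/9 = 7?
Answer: -2205/11 ≈ -200.45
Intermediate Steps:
L(j) = -63 (L(j) = -9*7 = -63)
E = -5 (E = -2 - 3 = -5)
(-35*L(6))*((-8 + 8)*(E + 5) + 1/(-21 + 10)) = (-35*(-63))*((-8 + 8)*(-5 + 5) + 1/(-21 + 10)) = 2205*(0*0 + 1/(-11)) = 2205*(0 - 1/11) = 2205*(-1/11) = -2205/11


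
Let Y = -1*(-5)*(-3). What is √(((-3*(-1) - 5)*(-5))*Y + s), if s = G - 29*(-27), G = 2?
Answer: √635 ≈ 25.199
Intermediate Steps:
Y = -15 (Y = 5*(-3) = -15)
s = 785 (s = 2 - 29*(-27) = 2 + 783 = 785)
√(((-3*(-1) - 5)*(-5))*Y + s) = √(((-3*(-1) - 5)*(-5))*(-15) + 785) = √(((3 - 5)*(-5))*(-15) + 785) = √(-2*(-5)*(-15) + 785) = √(10*(-15) + 785) = √(-150 + 785) = √635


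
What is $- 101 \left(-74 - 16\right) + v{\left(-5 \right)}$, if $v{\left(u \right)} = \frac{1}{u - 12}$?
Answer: $\frac{154529}{17} \approx 9089.9$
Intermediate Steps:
$v{\left(u \right)} = \frac{1}{-12 + u}$
$- 101 \left(-74 - 16\right) + v{\left(-5 \right)} = - 101 \left(-74 - 16\right) + \frac{1}{-12 - 5} = \left(-101\right) \left(-90\right) + \frac{1}{-17} = 9090 - \frac{1}{17} = \frac{154529}{17}$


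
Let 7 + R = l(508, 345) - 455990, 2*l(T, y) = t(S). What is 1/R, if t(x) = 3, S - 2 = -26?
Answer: -2/911991 ≈ -2.1930e-6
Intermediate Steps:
S = -24 (S = 2 - 26 = -24)
l(T, y) = 3/2 (l(T, y) = (½)*3 = 3/2)
R = -911991/2 (R = -7 + (3/2 - 455990) = -7 - 911977/2 = -911991/2 ≈ -4.5600e+5)
1/R = 1/(-911991/2) = -2/911991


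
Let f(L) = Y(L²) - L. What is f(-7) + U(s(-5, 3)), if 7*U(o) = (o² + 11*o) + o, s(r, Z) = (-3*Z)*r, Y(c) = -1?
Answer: 2607/7 ≈ 372.43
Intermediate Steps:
s(r, Z) = -3*Z*r
U(o) = o²/7 + 12*o/7 (U(o) = ((o² + 11*o) + o)/7 = (o² + 12*o)/7 = o²/7 + 12*o/7)
f(L) = -1 - L
f(-7) + U(s(-5, 3)) = (-1 - 1*(-7)) + (-3*3*(-5))*(12 - 3*3*(-5))/7 = (-1 + 7) + (⅐)*45*(12 + 45) = 6 + (⅐)*45*57 = 6 + 2565/7 = 2607/7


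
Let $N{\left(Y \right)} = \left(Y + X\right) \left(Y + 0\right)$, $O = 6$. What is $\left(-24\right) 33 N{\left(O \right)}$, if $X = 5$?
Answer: $-52272$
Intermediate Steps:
$N{\left(Y \right)} = Y \left(5 + Y\right)$ ($N{\left(Y \right)} = \left(Y + 5\right) \left(Y + 0\right) = \left(5 + Y\right) Y = Y \left(5 + Y\right)$)
$\left(-24\right) 33 N{\left(O \right)} = \left(-24\right) 33 \cdot 6 \left(5 + 6\right) = - 792 \cdot 6 \cdot 11 = \left(-792\right) 66 = -52272$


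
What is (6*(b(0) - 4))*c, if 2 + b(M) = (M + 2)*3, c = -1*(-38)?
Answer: 0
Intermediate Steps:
c = 38
b(M) = 4 + 3*M (b(M) = -2 + (M + 2)*3 = -2 + (2 + M)*3 = -2 + (6 + 3*M) = 4 + 3*M)
(6*(b(0) - 4))*c = (6*((4 + 3*0) - 4))*38 = (6*((4 + 0) - 4))*38 = (6*(4 - 4))*38 = (6*0)*38 = 0*38 = 0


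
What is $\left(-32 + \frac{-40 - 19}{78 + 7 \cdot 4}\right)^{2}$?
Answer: $\frac{11909401}{11236} \approx 1059.9$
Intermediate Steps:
$\left(-32 + \frac{-40 - 19}{78 + 7 \cdot 4}\right)^{2} = \left(-32 - \frac{59}{78 + 28}\right)^{2} = \left(-32 - \frac{59}{106}\right)^{2} = \left(- \frac{3451}{106}\right)^{2} = \frac{11909401}{11236}$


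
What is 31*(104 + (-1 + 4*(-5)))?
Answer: 2573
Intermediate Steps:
31*(104 + (-1 + 4*(-5))) = 31*(104 + (-1 - 20)) = 31*(104 - 21) = 31*83 = 2573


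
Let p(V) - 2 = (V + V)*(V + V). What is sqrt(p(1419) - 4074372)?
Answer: sqrt(3979874) ≈ 1995.0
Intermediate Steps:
p(V) = 2 + 4*V**2 (p(V) = 2 + (V + V)*(V + V) = 2 + (2*V)*(2*V) = 2 + 4*V**2)
sqrt(p(1419) - 4074372) = sqrt((2 + 4*1419**2) - 4074372) = sqrt((2 + 4*2013561) - 4074372) = sqrt((2 + 8054244) - 4074372) = sqrt(8054246 - 4074372) = sqrt(3979874)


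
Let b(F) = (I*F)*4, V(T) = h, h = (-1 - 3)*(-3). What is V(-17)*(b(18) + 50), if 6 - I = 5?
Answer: 1464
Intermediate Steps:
h = 12 (h = -4*(-3) = 12)
I = 1 (I = 6 - 1*5 = 6 - 5 = 1)
V(T) = 12
b(F) = 4*F (b(F) = (1*F)*4 = F*4 = 4*F)
V(-17)*(b(18) + 50) = 12*(4*18 + 50) = 12*(72 + 50) = 12*122 = 1464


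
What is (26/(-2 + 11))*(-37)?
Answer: -962/9 ≈ -106.89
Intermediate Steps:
(26/(-2 + 11))*(-37) = (26/9)*(-37) = -962/9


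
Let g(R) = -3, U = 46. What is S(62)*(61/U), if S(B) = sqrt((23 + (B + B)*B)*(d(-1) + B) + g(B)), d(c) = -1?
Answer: 122*sqrt(29398)/23 ≈ 909.48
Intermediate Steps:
S(B) = sqrt(-3 + (-1 + B)*(23 + 2*B**2)) (S(B) = sqrt((23 + (B + B)*B)*(-1 + B) - 3) = sqrt((23 + (2*B)*B)*(-1 + B) - 3) = sqrt((23 + 2*B**2)*(-1 + B) - 3) = sqrt((-1 + B)*(23 + 2*B**2) - 3) = sqrt(-3 + (-1 + B)*(23 + 2*B**2)))
S(62)*(61/U) = sqrt(-26 - 2*62**2 + 2*62**3 + 23*62)*(61/46) = sqrt(-26 - 2*3844 + 2*238328 + 1426)*(61*(1/46)) = sqrt(-26 - 7688 + 476656 + 1426)*(61/46) = sqrt(470368)*(61/46) = (4*sqrt(29398))*(61/46) = 122*sqrt(29398)/23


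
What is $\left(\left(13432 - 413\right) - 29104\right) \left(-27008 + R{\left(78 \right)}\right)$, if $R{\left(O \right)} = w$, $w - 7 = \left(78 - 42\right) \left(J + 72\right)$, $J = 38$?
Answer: $370614485$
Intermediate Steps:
$w = 3967$ ($w = 7 + \left(78 - 42\right) \left(38 + 72\right) = 7 + 36 \cdot 110 = 7 + 3960 = 3967$)
$R{\left(O \right)} = 3967$
$\left(\left(13432 - 413\right) - 29104\right) \left(-27008 + R{\left(78 \right)}\right) = \left(\left(13432 - 413\right) - 29104\right) \left(-27008 + 3967\right) = \left(13019 - 29104\right) \left(-23041\right) = \left(-16085\right) \left(-23041\right) = 370614485$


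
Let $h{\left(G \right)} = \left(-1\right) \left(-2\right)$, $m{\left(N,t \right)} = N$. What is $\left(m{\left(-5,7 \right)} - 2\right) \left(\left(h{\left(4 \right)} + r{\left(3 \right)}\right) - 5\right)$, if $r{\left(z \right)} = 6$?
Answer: $-21$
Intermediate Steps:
$h{\left(G \right)} = 2$
$\left(m{\left(-5,7 \right)} - 2\right) \left(\left(h{\left(4 \right)} + r{\left(3 \right)}\right) - 5\right) = \left(-5 - 2\right) \left(\left(2 + 6\right) - 5\right) = - 7 \left(8 - 5\right) = \left(-7\right) 3 = -21$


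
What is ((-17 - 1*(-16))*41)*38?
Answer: -1558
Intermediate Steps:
((-17 - 1*(-16))*41)*38 = ((-17 + 16)*41)*38 = -1*41*38 = -41*38 = -1558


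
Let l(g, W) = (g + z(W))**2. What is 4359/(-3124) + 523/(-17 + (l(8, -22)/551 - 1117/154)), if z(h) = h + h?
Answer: -146739647567/5805644724 ≈ -25.275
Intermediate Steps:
z(h) = 2*h
l(g, W) = (g + 2*W)**2
4359/(-3124) + 523/(-17 + (l(8, -22)/551 - 1117/154)) = 4359/(-3124) + 523/(-17 + ((8 + 2*(-22))**2/551 - 1117/154)) = 4359*(-1/3124) + 523/(-17 + ((8 - 44)**2*(1/551) - 1117*1/154)) = -4359/3124 + 523/(-17 + ((-36)**2*(1/551) - 1117/154)) = -4359/3124 + 523/(-17 + (1296*(1/551) - 1117/154)) = -4359/3124 + 523/(-17 + (1296/551 - 1117/154)) = -4359/3124 + 523/(-17 - 415883/84854) = -4359/3124 + 523/(-1858401/84854) = -4359/3124 + 523*(-84854/1858401) = -4359/3124 - 44378642/1858401 = -146739647567/5805644724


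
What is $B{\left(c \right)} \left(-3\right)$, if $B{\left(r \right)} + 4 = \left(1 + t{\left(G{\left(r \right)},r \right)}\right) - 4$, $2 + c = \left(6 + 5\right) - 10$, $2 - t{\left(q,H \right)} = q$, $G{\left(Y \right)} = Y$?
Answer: $12$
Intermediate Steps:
$t{\left(q,H \right)} = 2 - q$
$c = -1$ ($c = -2 + \left(\left(6 + 5\right) - 10\right) = -2 + \left(11 - 10\right) = -2 + 1 = -1$)
$B{\left(r \right)} = -5 - r$ ($B{\left(r \right)} = -4 + \left(\left(1 - \left(-2 + r\right)\right) - 4\right) = -4 - \left(1 + r\right) = -5 - r$)
$B{\left(c \right)} \left(-3\right) = \left(-5 - -1\right) \left(-3\right) = \left(-5 + 1\right) \left(-3\right) = \left(-4\right) \left(-3\right) = 12$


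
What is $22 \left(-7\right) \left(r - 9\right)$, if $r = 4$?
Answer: $770$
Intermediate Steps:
$22 \left(-7\right) \left(r - 9\right) = 22 \left(-7\right) \left(4 - 9\right) = \left(-154\right) \left(-5\right) = 770$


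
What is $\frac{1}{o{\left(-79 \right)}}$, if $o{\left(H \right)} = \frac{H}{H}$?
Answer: $1$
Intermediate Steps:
$o{\left(H \right)} = 1$
$\frac{1}{o{\left(-79 \right)}} = 1^{-1} = 1$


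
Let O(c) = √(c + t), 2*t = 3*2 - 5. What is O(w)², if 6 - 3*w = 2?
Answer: 11/6 ≈ 1.8333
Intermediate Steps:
w = 4/3 (w = 2 - ⅓*2 = 2 - ⅔ = 4/3 ≈ 1.3333)
t = ½ (t = (3*2 - 5)/2 = (6 - 5)/2 = (½)*1 = ½ ≈ 0.50000)
O(c) = √(½ + c) (O(c) = √(c + ½) = √(½ + c))
O(w)² = (√(2 + 4*(4/3))/2)² = (√(2 + 16/3)/2)² = (√(22/3)/2)² = ((√66/3)/2)² = (√66/6)² = 11/6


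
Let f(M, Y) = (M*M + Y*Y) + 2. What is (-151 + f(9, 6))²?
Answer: 1024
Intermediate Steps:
f(M, Y) = 2 + M² + Y² (f(M, Y) = (M² + Y²) + 2 = 2 + M² + Y²)
(-151 + f(9, 6))² = (-151 + (2 + 9² + 6²))² = (-151 + (2 + 81 + 36))² = (-151 + 119)² = (-32)² = 1024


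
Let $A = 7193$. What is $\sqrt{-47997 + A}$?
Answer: $202 i \approx 202.0 i$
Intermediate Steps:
$\sqrt{-47997 + A} = \sqrt{-47997 + 7193} = \sqrt{-40804} = 202 i$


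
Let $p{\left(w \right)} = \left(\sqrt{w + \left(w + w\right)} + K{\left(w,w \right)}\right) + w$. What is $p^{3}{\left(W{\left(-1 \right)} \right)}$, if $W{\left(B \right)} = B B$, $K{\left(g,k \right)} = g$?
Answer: $\left(2 + \sqrt{3}\right)^{3} \approx 51.981$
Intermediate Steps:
$W{\left(B \right)} = B^{2}$
$p{\left(w \right)} = 2 w + \sqrt{3} \sqrt{w}$ ($p{\left(w \right)} = \left(\sqrt{w + \left(w + w\right)} + w\right) + w = \left(\sqrt{w + 2 w} + w\right) + w = \left(\sqrt{3 w} + w\right) + w = \left(\sqrt{3} \sqrt{w} + w\right) + w = \left(w + \sqrt{3} \sqrt{w}\right) + w = 2 w + \sqrt{3} \sqrt{w}$)
$p^{3}{\left(W{\left(-1 \right)} \right)} = \left(2 \left(-1\right)^{2} + \sqrt{3} \sqrt{\left(-1\right)^{2}}\right)^{3} = \left(2 \cdot 1 + \sqrt{3} \sqrt{1}\right)^{3} = \left(2 + \sqrt{3} \cdot 1\right)^{3} = \left(2 + \sqrt{3}\right)^{3}$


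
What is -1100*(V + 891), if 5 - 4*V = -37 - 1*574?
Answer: -1149500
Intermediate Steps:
V = 154 (V = 5/4 - (-37 - 1*574)/4 = 5/4 - (-37 - 574)/4 = 5/4 - ¼*(-611) = 5/4 + 611/4 = 154)
-1100*(V + 891) = -1100*(154 + 891) = -1100*1045 = -1149500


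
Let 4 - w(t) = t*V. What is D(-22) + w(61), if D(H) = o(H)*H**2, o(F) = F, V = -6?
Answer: -10278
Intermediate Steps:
D(H) = H**3 (D(H) = H*H**2 = H**3)
w(t) = 4 + 6*t (w(t) = 4 - t*(-6) = 4 - (-6)*t = 4 + 6*t)
D(-22) + w(61) = (-22)**3 + (4 + 6*61) = -10648 + (4 + 366) = -10648 + 370 = -10278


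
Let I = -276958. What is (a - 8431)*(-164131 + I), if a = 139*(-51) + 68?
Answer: 6815707228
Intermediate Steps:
a = -7021 (a = -7089 + 68 = -7021)
(a - 8431)*(-164131 + I) = (-7021 - 8431)*(-164131 - 276958) = -15452*(-441089) = 6815707228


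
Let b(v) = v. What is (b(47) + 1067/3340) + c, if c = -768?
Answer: -2407073/3340 ≈ -720.68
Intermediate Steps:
(b(47) + 1067/3340) + c = (47 + 1067/3340) - 768 = 158047/3340 - 768 = -2407073/3340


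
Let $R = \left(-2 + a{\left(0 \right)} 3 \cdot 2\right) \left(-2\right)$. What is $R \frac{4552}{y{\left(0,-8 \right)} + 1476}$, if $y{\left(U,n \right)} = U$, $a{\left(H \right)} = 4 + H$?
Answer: $- \frac{50072}{369} \approx -135.7$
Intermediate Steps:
$R = -44$ ($R = \left(-2 + \left(4 + 0\right) 3 \cdot 2\right) \left(-2\right) = \left(-2 + 4 \cdot 3 \cdot 2\right) \left(-2\right) = \left(-2 + 12 \cdot 2\right) \left(-2\right) = \left(-2 + 24\right) \left(-2\right) = 22 \left(-2\right) = -44$)
$R \frac{4552}{y{\left(0,-8 \right)} + 1476} = - 44 \frac{4552}{0 + 1476} = - 44 \cdot \frac{4552}{1476} = - 44 \cdot 4552 \cdot \frac{1}{1476} = \left(-44\right) \frac{1138}{369} = - \frac{50072}{369}$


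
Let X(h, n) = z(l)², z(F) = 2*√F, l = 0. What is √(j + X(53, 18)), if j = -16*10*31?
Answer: 4*I*√310 ≈ 70.427*I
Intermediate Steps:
j = -4960 (j = -160*31 = -4960)
X(h, n) = 0 (X(h, n) = (2*√0)² = (2*0)² = 0² = 0)
√(j + X(53, 18)) = √(-4960 + 0) = √(-4960) = 4*I*√310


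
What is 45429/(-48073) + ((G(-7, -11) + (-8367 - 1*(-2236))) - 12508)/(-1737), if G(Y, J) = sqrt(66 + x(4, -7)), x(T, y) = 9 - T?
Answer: 90791386/9278089 - sqrt(71)/1737 ≈ 9.7807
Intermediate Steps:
G(Y, J) = sqrt(71) (G(Y, J) = sqrt(66 + (9 - 1*4)) = sqrt(66 + (9 - 4)) = sqrt(66 + 5) = sqrt(71))
45429/(-48073) + ((G(-7, -11) + (-8367 - 1*(-2236))) - 12508)/(-1737) = 45429/(-48073) + ((sqrt(71) + (-8367 - 1*(-2236))) - 12508)/(-1737) = 45429*(-1/48073) + ((sqrt(71) + (-8367 + 2236)) - 12508)*(-1/1737) = -45429/48073 + ((sqrt(71) - 6131) - 12508)*(-1/1737) = -45429/48073 + ((-6131 + sqrt(71)) - 12508)*(-1/1737) = -45429/48073 + (-18639 + sqrt(71))*(-1/1737) = -45429/48073 + (2071/193 - sqrt(71)/1737) = 90791386/9278089 - sqrt(71)/1737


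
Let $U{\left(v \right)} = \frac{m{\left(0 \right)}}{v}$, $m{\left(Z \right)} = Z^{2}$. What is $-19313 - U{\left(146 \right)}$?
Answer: $-19313$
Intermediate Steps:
$U{\left(v \right)} = 0$ ($U{\left(v \right)} = \frac{0^{2}}{v} = \frac{0}{v} = 0$)
$-19313 - U{\left(146 \right)} = -19313 - 0 = -19313 + 0 = -19313$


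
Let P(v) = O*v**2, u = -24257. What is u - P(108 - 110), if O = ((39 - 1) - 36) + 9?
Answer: -24301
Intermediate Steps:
O = 11 (O = (38 - 36) + 9 = 2 + 9 = 11)
P(v) = 11*v**2
u - P(108 - 110) = -24257 - 11*(108 - 110)**2 = -24257 - 11*(-2)**2 = -24257 - 11*4 = -24257 - 1*44 = -24257 - 44 = -24301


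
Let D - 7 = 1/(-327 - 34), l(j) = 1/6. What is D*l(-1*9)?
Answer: 421/361 ≈ 1.1662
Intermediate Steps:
l(j) = ⅙ (l(j) = 1*(⅙) = ⅙)
D = 2526/361 (D = 7 + 1/(-327 - 34) = 7 + 1/(-361) = 7 - 1/361 = 2526/361 ≈ 6.9972)
D*l(-1*9) = (2526/361)*(⅙) = 421/361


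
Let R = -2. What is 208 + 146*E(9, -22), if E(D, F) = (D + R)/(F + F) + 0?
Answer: 4065/22 ≈ 184.77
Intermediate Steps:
E(D, F) = (-2 + D)/(2*F) (E(D, F) = (D - 2)/(F + F) + 0 = (-2 + D)/((2*F)) + 0 = (-2 + D)*(1/(2*F)) + 0 = (-2 + D)/(2*F) + 0 = (-2 + D)/(2*F))
208 + 146*E(9, -22) = 208 + 146*((1/2)*(-2 + 9)/(-22)) = 208 + 146*((1/2)*(-1/22)*7) = 208 + 146*(-7/44) = 208 - 511/22 = 4065/22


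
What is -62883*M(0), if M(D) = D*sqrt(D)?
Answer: 0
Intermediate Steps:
M(D) = D**(3/2)
-62883*M(0) = -62883*0**(3/2) = -62883*0 = 0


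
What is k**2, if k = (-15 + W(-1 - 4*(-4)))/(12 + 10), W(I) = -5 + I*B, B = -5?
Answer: 9025/484 ≈ 18.647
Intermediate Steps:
W(I) = -5 - 5*I (W(I) = -5 + I*(-5) = -5 - 5*I)
k = -95/22 (k = (-15 + (-5 - 5*(-1 - 4*(-4))))/(12 + 10) = (-15 + (-5 - 5*(-1 + 16)))/22 = (-15 + (-5 - 5*15))*(1/22) = (-15 + (-5 - 75))*(1/22) = (-15 - 80)*(1/22) = -95*1/22 = -95/22 ≈ -4.3182)
k**2 = (-95/22)**2 = 9025/484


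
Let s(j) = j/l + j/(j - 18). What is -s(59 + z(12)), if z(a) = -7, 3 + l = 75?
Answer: -689/306 ≈ -2.2516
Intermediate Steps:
l = 72 (l = -3 + 75 = 72)
s(j) = j/72 + j/(-18 + j) (s(j) = j/72 + j/(j - 18) = j*(1/72) + j/(-18 + j) = j/72 + j/(-18 + j))
-s(59 + z(12)) = -(59 - 7)*(54 + (59 - 7))/(72*(-18 + (59 - 7))) = -52*(54 + 52)/(72*(-18 + 52)) = -52*106/(72*34) = -1*689/306 = -689/306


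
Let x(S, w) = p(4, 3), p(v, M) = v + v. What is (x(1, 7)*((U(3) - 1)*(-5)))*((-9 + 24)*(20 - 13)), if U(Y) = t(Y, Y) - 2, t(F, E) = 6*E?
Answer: -63000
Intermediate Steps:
U(Y) = -2 + 6*Y (U(Y) = 6*Y - 2 = -2 + 6*Y)
p(v, M) = 2*v
x(S, w) = 8 (x(S, w) = 2*4 = 8)
(x(1, 7)*((U(3) - 1)*(-5)))*((-9 + 24)*(20 - 13)) = (8*(((-2 + 6*3) - 1)*(-5)))*((-9 + 24)*(20 - 13)) = (8*(((-2 + 18) - 1)*(-5)))*(15*7) = (8*((16 - 1)*(-5)))*105 = (8*(15*(-5)))*105 = (8*(-75))*105 = -600*105 = -63000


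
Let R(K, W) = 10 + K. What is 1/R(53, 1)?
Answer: 1/63 ≈ 0.015873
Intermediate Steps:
1/R(53, 1) = 1/(10 + 53) = 1/63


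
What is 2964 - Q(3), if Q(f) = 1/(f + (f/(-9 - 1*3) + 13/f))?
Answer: 251928/85 ≈ 2963.9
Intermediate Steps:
Q(f) = 1/(13/f + 11*f/12) (Q(f) = 1/(f + (f/(-9 - 3) + 13/f)) = 1/(f + (f/(-12) + 13/f)) = 1/(f + (f*(-1/12) + 13/f)) = 1/(f + (-f/12 + 13/f)) = 1/(f + (13/f - f/12)) = 1/(13/f + 11*f/12))
2964 - Q(3) = 2964 - 12*3/(156 + 11*3²) = 2964 - 12*3/(156 + 11*9) = 2964 - 12*3/(156 + 99) = 2964 - 12*3/255 = 2964 - 1*12/85 = 2964 - 12/85 = 251928/85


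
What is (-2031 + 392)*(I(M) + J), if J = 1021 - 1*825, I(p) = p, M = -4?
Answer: -314688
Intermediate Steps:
J = 196 (J = 1021 - 825 = 196)
(-2031 + 392)*(I(M) + J) = (-2031 + 392)*(-4 + 196) = -1639*192 = -314688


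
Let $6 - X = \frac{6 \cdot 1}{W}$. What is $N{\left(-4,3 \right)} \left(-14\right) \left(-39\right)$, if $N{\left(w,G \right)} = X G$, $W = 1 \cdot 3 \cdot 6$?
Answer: $9282$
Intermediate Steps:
$W = 18$ ($W = 3 \cdot 6 = 18$)
$X = \frac{17}{3}$ ($X = 6 - \frac{6 \cdot 1}{18} = 6 - 6 \cdot \frac{1}{18} = 6 - \frac{1}{3} = \frac{17}{3} \approx 5.6667$)
$N{\left(w,G \right)} = \frac{17 G}{3}$
$N{\left(-4,3 \right)} \left(-14\right) \left(-39\right) = \frac{17}{3} \cdot 3 \left(-14\right) \left(-39\right) = 17 \left(-14\right) \left(-39\right) = \left(-238\right) \left(-39\right) = 9282$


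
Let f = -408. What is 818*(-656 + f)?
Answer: -870352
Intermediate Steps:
818*(-656 + f) = 818*(-656 - 408) = 818*(-1064) = -870352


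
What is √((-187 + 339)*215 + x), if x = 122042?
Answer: √154722 ≈ 393.35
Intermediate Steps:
√((-187 + 339)*215 + x) = √((-187 + 339)*215 + 122042) = √(152*215 + 122042) = √(32680 + 122042) = √154722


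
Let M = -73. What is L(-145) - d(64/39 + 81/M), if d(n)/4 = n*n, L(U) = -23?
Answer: -195581083/8105409 ≈ -24.130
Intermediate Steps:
d(n) = 4*n² (d(n) = 4*(n*n) = 4*n²)
L(-145) - d(64/39 + 81/M) = -23 - 4*(64/39 + 81/(-73))² = -23 - 4*(64*(1/39) + 81*(-1/73))² = -23 - 4*(64/39 - 81/73)² = -23 - 4*(1513/2847)² = -23 - 4*2289169/8105409 = -23 - 1*9156676/8105409 = -23 - 9156676/8105409 = -195581083/8105409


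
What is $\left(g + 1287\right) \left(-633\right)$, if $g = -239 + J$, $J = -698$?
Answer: $-221550$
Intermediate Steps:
$g = -937$ ($g = -239 - 698 = -937$)
$\left(g + 1287\right) \left(-633\right) = \left(-937 + 1287\right) \left(-633\right) = 350 \left(-633\right) = -221550$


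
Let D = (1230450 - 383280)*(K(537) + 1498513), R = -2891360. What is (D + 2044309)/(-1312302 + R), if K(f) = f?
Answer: -1269952232809/4203662 ≈ -3.0211e+5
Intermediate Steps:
D = 1269950188500 (D = (1230450 - 383280)*(537 + 1498513) = 847170*1499050 = 1269950188500)
(D + 2044309)/(-1312302 + R) = (1269950188500 + 2044309)/(-1312302 - 2891360) = 1269952232809/(-4203662) = 1269952232809*(-1/4203662) = -1269952232809/4203662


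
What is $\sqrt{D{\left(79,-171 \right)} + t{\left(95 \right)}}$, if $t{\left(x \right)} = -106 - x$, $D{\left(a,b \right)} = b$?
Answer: $2 i \sqrt{93} \approx 19.287 i$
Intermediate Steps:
$\sqrt{D{\left(79,-171 \right)} + t{\left(95 \right)}} = \sqrt{-171 - 201} = \sqrt{-372} = 2 i \sqrt{93}$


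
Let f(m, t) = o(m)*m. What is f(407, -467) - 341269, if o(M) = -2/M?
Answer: -341271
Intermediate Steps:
f(m, t) = -2 (f(m, t) = (-2/m)*m = -2)
f(407, -467) - 341269 = -2 - 341269 = -341271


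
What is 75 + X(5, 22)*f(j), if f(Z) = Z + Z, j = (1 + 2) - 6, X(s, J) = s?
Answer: 45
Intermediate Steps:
j = -3 (j = 3 - 6 = -3)
f(Z) = 2*Z
75 + X(5, 22)*f(j) = 75 + 5*(2*(-3)) = 75 + 5*(-6) = 75 - 30 = 45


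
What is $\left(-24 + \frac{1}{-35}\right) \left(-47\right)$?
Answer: $\frac{39527}{35} \approx 1129.3$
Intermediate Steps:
$\left(-24 + \frac{1}{-35}\right) \left(-47\right) = \left(-24 - \frac{1}{35}\right) \left(-47\right) = \left(- \frac{841}{35}\right) \left(-47\right) = \frac{39527}{35}$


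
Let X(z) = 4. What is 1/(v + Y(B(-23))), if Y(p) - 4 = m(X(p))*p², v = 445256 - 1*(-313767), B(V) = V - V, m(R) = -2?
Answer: 1/759027 ≈ 1.3175e-6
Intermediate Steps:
B(V) = 0
v = 759023 (v = 445256 + 313767 = 759023)
Y(p) = 4 - 2*p²
1/(v + Y(B(-23))) = 1/(759023 + (4 - 2*0²)) = 1/(759023 + (4 - 2*0)) = 1/(759023 + (4 + 0)) = 1/(759023 + 4) = 1/759027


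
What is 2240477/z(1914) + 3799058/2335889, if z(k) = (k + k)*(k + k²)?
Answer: 53309081869686493/32774406984938520 ≈ 1.6265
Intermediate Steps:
z(k) = 2*k*(k + k²) (z(k) = (2*k)*(k + k²) = 2*k*(k + k²))
2240477/z(1914) + 3799058/2335889 = 2240477/((2*1914²*(1 + 1914))) + 3799058/2335889 = 2240477/((2*3663396*1915)) + 3799058*(1/2335889) = 2240477/14030806680 + 3799058/2335889 = 53309081869686493/32774406984938520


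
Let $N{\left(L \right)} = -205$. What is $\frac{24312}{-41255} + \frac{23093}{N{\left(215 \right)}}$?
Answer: $- \frac{38307427}{338291} \approx -113.24$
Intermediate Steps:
$\frac{24312}{-41255} + \frac{23093}{N{\left(215 \right)}} = \frac{24312}{-41255} + \frac{23093}{-205} = 24312 \left(- \frac{1}{41255}\right) + 23093 \left(- \frac{1}{205}\right) = - \frac{24312}{41255} - \frac{23093}{205} = - \frac{38307427}{338291}$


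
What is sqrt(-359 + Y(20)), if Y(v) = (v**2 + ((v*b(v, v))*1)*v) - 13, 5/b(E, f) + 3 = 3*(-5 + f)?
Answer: 2*sqrt(8337)/21 ≈ 8.6959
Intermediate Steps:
b(E, f) = 5/(-18 + 3*f) (b(E, f) = 5/(-3 + 3*(-5 + f)) = 5/(-3 + (-15 + 3*f)) = 5/(-18 + 3*f))
Y(v) = -13 + v**2 + 5*v**2/(3*(-6 + v)) (Y(v) = (v**2 + ((v*(5/(3*(-6 + v))))*1)*v) - 13 = (v**2 + ((5*v/(3*(-6 + v)))*1)*v) - 13 = (v**2 + (5*v/(3*(-6 + v)))*v) - 13 = (v**2 + 5*v**2/(3*(-6 + v))) - 13 = -13 + v**2 + 5*v**2/(3*(-6 + v)))
sqrt(-359 + Y(20)) = sqrt(-359 + ((5/3)*20**2 + (-13 + 20**2)*(-6 + 20))/(-6 + 20)) = sqrt(-359 + ((5/3)*400 + (-13 + 400)*14)/14) = sqrt(-359 + (2000/3 + 387*14)/14) = sqrt(-359 + (2000/3 + 5418)/14) = sqrt(-359 + (1/14)*(18254/3)) = sqrt(-359 + 9127/21) = sqrt(1588/21) = 2*sqrt(8337)/21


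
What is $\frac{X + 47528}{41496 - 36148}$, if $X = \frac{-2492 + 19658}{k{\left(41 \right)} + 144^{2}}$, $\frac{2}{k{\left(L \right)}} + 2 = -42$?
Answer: $\frac{774365125}{87132481} \approx 8.8872$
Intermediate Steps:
$k{\left(L \right)} = - \frac{1}{22}$ ($k{\left(L \right)} = \frac{2}{-2 - 42} = \frac{2}{-44} = 2 \left(- \frac{1}{44}\right) = - \frac{1}{22}$)
$X = \frac{377652}{456191}$ ($X = \frac{-2492 + 19658}{- \frac{1}{22} + 144^{2}} = \frac{17166}{- \frac{1}{22} + 20736} = \frac{17166}{\frac{456191}{22}} = 17166 \cdot \frac{22}{456191} = \frac{377652}{456191} \approx 0.82784$)
$\frac{X + 47528}{41496 - 36148} = \frac{\frac{377652}{456191} + 47528}{41496 - 36148} = \frac{21682223500}{456191 \cdot 5348} = \frac{21682223500}{456191} \cdot \frac{1}{5348} = \frac{774365125}{87132481}$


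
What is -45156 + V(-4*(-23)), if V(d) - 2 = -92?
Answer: -45246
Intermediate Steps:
V(d) = -90 (V(d) = 2 - 92 = -90)
-45156 + V(-4*(-23)) = -45156 - 90 = -45246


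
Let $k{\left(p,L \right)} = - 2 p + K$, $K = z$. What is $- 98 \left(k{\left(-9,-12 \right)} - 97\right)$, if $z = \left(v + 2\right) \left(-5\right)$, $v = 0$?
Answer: $8722$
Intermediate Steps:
$z = -10$ ($z = \left(0 + 2\right) \left(-5\right) = 2 \left(-5\right) = -10$)
$K = -10$
$k{\left(p,L \right)} = -10 - 2 p$ ($k{\left(p,L \right)} = - 2 p - 10 = -10 - 2 p$)
$- 98 \left(k{\left(-9,-12 \right)} - 97\right) = - 98 \left(\left(-10 - -18\right) - 97\right) = - 98 \left(\left(-10 + 18\right) - 97\right) = - 98 \left(8 - 97\right) = \left(-98\right) \left(-89\right) = 8722$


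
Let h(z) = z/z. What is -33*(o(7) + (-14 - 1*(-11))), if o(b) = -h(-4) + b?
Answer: -99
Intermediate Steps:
h(z) = 1
o(b) = -1 + b (o(b) = -1*1 + b = -1 + b)
-33*(o(7) + (-14 - 1*(-11))) = -33*((-1 + 7) + (-14 - 1*(-11))) = -33*(6 + (-14 + 11)) = -33*(6 - 3) = -33*3 = -99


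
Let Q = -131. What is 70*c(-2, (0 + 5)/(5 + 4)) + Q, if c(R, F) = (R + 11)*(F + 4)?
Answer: 2739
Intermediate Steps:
c(R, F) = (4 + F)*(11 + R) (c(R, F) = (11 + R)*(4 + F) = (4 + F)*(11 + R))
70*c(-2, (0 + 5)/(5 + 4)) + Q = 70*(44 + 4*(-2) + 11*((0 + 5)/(5 + 4)) + ((0 + 5)/(5 + 4))*(-2)) - 131 = 70*(44 - 8 + 11*(5/9) + (5/9)*(-2)) - 131 = 70*(44 - 8 + 55/9 - 10/9) - 131 = 70*41 - 131 = 2870 - 131 = 2739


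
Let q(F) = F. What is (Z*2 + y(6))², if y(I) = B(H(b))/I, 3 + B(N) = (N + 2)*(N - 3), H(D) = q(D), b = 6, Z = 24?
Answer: 10609/4 ≈ 2652.3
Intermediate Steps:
H(D) = D
B(N) = -3 + (-3 + N)*(2 + N) (B(N) = -3 + (N + 2)*(N - 3) = -3 + (2 + N)*(-3 + N) = -3 + (-3 + N)*(2 + N))
y(I) = 21/I (y(I) = (-9 + 6² - 1*6)/I = (-9 + 36 - 6)/I = 21/I)
(Z*2 + y(6))² = (24*2 + 21/6)² = (48 + 21*(⅙))² = (48 + 7/2)² = (103/2)² = 10609/4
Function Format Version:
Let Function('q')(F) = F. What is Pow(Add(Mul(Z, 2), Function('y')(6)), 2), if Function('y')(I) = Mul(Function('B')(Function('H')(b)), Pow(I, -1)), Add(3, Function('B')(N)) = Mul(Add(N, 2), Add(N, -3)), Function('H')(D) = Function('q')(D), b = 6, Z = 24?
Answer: Rational(10609, 4) ≈ 2652.3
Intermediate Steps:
Function('H')(D) = D
Function('B')(N) = Add(-3, Mul(Add(-3, N), Add(2, N))) (Function('B')(N) = Add(-3, Mul(Add(N, 2), Add(N, -3))) = Add(-3, Mul(Add(2, N), Add(-3, N))) = Add(-3, Mul(Add(-3, N), Add(2, N))))
Function('y')(I) = Mul(21, Pow(I, -1)) (Function('y')(I) = Mul(Add(-9, Pow(6, 2), Mul(-1, 6)), Pow(I, -1)) = Mul(Add(-9, 36, -6), Pow(I, -1)) = Mul(21, Pow(I, -1)))
Pow(Add(Mul(Z, 2), Function('y')(6)), 2) = Pow(Add(Mul(24, 2), Mul(21, Pow(6, -1))), 2) = Pow(Add(48, Mul(21, Rational(1, 6))), 2) = Pow(Add(48, Rational(7, 2)), 2) = Pow(Rational(103, 2), 2) = Rational(10609, 4)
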